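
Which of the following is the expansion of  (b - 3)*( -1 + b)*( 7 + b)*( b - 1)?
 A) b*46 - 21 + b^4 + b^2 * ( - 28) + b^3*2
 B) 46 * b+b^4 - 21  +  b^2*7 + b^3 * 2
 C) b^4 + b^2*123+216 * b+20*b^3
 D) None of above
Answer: A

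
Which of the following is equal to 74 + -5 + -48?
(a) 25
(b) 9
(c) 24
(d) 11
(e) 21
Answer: e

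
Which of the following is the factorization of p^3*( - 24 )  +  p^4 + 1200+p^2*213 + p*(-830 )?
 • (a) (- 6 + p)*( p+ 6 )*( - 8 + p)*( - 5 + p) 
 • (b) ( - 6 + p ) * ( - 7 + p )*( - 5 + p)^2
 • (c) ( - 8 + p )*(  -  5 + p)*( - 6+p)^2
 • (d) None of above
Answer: d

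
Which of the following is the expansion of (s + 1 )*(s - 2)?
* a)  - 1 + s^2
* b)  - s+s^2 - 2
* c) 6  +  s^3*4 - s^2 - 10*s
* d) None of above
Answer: b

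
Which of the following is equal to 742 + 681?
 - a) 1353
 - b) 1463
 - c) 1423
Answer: c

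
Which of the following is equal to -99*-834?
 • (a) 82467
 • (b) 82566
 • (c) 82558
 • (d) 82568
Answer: b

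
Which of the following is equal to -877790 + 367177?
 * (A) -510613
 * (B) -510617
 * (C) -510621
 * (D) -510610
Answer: A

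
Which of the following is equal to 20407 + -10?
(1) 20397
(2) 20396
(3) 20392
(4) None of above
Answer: 1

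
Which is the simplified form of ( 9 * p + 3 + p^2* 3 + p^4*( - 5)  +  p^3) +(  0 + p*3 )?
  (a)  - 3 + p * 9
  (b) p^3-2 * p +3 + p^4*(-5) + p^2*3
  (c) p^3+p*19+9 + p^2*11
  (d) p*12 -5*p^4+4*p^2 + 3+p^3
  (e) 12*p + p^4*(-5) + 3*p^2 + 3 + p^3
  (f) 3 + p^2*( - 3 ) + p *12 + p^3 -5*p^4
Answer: e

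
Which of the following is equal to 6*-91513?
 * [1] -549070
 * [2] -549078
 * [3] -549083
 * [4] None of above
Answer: 2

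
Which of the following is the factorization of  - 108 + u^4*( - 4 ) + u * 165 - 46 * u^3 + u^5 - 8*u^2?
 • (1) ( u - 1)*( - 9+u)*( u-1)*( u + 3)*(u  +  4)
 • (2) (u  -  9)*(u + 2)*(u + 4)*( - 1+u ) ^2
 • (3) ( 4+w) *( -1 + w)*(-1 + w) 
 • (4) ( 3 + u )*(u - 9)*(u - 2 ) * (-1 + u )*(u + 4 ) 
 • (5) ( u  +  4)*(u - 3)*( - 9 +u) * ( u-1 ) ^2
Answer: 1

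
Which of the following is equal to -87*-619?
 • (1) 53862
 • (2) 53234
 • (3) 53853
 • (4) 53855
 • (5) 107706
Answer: 3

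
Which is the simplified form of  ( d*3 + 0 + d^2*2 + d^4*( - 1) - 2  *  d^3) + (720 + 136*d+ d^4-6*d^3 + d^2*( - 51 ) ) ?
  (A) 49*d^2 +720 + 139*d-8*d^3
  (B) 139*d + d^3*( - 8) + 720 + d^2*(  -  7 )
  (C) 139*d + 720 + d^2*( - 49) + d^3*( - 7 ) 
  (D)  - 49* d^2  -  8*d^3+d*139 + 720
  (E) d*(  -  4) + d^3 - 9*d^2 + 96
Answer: D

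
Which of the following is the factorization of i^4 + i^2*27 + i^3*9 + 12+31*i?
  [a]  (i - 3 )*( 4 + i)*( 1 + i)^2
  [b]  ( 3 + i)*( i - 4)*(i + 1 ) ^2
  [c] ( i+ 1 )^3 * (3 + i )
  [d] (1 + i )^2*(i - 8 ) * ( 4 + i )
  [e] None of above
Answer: e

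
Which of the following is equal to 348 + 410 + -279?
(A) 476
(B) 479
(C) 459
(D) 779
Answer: B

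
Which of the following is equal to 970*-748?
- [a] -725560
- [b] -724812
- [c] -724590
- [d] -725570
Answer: a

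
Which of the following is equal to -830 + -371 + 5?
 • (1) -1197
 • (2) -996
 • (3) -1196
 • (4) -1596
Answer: 3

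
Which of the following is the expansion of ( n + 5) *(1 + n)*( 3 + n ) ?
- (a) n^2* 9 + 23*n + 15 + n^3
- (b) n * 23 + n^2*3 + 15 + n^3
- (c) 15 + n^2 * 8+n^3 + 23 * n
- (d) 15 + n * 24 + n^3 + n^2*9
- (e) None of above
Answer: a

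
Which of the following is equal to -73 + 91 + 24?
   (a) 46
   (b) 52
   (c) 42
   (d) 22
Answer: c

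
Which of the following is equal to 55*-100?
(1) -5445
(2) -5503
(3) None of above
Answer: 3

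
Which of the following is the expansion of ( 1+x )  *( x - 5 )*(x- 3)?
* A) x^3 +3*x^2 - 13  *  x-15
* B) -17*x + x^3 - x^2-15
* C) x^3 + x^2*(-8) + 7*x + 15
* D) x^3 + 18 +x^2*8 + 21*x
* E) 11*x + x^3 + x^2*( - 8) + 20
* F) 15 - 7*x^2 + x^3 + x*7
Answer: F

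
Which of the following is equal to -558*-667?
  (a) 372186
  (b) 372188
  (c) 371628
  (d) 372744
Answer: a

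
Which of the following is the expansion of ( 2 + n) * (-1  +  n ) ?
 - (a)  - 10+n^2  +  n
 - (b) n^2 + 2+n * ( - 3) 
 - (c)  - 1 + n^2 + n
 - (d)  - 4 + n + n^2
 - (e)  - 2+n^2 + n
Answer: e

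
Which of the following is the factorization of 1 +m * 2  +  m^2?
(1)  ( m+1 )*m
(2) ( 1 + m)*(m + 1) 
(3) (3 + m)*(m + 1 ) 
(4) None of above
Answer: 2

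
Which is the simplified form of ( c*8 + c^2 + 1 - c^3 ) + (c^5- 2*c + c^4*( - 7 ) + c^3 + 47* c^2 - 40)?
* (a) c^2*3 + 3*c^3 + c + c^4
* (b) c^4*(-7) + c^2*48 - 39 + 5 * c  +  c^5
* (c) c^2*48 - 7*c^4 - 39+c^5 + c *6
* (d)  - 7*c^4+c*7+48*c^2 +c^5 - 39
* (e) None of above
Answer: c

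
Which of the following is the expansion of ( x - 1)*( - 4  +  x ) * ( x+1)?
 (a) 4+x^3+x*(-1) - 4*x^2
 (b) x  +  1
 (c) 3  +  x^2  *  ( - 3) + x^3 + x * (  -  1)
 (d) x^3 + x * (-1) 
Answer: a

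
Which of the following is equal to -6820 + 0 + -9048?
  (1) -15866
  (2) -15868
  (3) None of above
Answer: 2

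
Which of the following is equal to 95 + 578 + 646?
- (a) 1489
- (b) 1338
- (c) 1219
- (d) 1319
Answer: d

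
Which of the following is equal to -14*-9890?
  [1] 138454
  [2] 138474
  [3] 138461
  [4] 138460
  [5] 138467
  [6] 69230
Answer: 4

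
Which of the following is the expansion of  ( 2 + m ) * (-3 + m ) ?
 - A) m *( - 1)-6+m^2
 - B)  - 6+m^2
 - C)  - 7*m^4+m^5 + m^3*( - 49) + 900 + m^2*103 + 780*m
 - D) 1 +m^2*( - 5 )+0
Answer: A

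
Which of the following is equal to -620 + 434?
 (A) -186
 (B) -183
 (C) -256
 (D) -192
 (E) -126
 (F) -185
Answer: A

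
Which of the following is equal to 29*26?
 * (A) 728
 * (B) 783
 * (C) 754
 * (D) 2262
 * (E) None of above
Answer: C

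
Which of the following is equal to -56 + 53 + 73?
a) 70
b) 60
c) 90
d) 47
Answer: a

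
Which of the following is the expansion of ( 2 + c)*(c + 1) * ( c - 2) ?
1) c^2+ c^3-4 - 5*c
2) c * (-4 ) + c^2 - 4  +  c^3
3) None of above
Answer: 2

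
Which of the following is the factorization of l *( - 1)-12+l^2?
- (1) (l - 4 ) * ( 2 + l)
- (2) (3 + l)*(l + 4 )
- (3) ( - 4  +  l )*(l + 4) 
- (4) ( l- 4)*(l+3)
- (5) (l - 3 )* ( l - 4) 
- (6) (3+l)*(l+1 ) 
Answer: 4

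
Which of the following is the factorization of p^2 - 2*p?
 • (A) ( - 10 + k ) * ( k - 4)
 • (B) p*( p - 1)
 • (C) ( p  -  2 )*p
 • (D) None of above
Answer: C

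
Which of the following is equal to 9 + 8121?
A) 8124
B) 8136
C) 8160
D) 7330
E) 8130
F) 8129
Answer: E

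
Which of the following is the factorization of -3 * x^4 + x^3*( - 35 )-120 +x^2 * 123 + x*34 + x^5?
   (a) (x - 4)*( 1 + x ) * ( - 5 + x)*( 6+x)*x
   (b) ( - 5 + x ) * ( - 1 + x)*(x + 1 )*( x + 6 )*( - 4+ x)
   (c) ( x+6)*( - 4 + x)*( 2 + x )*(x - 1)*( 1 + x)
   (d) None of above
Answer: b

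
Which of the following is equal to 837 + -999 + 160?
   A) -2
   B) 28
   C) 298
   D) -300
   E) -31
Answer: A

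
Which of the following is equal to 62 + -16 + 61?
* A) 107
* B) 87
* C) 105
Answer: A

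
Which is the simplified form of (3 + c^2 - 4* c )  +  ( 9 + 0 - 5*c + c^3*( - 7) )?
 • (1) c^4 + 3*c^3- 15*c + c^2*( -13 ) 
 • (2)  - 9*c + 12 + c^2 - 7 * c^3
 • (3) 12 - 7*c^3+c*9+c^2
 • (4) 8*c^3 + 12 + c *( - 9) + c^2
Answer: 2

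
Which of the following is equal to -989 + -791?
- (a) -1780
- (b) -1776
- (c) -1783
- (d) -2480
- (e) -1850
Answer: a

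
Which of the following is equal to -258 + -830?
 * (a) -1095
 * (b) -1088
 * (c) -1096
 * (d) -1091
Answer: b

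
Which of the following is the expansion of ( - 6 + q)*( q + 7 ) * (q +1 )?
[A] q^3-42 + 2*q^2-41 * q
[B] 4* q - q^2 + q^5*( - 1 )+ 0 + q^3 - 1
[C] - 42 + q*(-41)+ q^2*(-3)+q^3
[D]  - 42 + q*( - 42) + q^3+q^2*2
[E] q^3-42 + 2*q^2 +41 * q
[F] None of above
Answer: A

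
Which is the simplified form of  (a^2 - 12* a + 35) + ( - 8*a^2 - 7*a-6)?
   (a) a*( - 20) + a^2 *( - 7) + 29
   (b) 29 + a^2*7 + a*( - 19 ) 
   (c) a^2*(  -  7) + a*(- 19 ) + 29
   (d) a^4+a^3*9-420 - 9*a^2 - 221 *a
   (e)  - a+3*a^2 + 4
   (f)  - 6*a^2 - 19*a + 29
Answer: c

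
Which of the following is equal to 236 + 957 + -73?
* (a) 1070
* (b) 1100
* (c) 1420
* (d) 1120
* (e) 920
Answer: d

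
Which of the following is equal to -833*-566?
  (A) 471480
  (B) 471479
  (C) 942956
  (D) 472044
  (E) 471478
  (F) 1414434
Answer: E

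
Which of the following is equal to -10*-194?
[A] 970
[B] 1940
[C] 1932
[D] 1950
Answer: B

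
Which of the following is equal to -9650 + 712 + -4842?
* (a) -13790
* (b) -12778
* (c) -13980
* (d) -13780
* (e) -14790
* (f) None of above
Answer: d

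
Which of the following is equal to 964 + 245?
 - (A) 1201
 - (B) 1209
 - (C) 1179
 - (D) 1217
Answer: B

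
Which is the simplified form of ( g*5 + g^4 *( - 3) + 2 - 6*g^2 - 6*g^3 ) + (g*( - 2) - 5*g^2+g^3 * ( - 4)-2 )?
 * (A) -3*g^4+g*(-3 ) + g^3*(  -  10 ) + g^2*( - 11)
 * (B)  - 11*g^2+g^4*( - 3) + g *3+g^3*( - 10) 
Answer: B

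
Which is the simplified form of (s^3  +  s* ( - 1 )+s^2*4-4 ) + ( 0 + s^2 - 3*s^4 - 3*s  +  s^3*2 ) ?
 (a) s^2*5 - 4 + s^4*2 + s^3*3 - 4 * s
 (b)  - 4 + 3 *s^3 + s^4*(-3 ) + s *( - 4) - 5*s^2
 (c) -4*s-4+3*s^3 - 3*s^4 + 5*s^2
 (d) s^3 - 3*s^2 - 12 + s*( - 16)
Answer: c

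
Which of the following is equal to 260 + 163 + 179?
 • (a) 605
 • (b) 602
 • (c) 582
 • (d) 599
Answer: b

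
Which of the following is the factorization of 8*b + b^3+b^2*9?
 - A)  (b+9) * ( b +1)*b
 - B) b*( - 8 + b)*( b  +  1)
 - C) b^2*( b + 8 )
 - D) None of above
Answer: D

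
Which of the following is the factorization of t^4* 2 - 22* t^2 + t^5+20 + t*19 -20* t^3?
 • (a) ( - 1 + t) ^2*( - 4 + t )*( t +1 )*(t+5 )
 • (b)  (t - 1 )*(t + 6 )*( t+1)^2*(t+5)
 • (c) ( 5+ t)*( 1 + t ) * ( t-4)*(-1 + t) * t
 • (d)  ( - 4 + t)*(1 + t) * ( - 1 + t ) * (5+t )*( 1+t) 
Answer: d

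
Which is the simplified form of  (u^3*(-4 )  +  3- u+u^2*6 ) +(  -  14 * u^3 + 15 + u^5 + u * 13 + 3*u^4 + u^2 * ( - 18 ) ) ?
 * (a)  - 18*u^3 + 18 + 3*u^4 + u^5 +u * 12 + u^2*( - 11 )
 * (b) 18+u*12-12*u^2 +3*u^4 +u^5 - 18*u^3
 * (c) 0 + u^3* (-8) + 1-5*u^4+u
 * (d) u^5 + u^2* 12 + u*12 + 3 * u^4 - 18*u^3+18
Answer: b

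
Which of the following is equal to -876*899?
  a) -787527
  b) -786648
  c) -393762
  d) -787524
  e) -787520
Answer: d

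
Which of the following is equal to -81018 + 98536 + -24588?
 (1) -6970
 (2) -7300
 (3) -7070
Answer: 3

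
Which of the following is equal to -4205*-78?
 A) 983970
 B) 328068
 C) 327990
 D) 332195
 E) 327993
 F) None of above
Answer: C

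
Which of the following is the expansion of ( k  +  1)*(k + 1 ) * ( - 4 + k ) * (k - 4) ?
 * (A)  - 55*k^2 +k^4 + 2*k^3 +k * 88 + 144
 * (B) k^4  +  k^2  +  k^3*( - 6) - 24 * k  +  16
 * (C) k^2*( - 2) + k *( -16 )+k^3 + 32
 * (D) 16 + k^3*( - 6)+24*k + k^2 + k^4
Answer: D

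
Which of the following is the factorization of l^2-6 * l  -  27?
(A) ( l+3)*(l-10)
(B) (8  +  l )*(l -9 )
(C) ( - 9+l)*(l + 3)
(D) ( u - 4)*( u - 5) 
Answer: C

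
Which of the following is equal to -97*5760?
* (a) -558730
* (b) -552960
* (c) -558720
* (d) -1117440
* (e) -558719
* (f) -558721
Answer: c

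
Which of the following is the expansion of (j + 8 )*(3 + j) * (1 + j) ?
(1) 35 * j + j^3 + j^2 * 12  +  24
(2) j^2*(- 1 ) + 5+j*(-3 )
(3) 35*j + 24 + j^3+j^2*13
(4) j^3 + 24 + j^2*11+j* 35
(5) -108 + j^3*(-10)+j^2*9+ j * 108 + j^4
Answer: 1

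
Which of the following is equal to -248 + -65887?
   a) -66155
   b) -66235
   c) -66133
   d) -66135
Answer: d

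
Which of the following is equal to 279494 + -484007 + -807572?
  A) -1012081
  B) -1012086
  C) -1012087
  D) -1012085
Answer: D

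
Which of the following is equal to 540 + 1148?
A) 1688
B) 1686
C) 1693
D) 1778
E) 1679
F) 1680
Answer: A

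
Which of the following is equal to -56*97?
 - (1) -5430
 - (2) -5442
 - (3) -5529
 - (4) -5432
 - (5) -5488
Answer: 4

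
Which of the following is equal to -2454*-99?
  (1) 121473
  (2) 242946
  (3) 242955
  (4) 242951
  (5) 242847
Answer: 2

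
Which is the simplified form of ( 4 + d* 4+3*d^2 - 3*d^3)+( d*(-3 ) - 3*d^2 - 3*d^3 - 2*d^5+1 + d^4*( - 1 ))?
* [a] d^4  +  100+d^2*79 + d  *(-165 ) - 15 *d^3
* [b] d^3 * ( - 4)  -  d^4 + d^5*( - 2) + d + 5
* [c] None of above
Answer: c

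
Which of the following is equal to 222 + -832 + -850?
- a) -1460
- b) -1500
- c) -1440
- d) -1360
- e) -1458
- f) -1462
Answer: a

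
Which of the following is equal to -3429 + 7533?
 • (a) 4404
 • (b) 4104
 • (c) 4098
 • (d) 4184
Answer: b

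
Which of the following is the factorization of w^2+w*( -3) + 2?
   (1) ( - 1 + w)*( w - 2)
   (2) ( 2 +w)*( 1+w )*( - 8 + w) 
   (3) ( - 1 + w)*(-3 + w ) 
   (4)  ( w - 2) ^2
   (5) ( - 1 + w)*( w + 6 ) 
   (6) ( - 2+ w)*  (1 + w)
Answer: 1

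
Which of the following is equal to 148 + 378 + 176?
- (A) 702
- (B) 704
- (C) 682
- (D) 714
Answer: A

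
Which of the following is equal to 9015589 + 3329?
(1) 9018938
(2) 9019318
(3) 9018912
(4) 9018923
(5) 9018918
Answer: 5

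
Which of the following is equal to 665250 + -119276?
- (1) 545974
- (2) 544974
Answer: 1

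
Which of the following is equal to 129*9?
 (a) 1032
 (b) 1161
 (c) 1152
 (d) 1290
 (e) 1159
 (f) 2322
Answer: b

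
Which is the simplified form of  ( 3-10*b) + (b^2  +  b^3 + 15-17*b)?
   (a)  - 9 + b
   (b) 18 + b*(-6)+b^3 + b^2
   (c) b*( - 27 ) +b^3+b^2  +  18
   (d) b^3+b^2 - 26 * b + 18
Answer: c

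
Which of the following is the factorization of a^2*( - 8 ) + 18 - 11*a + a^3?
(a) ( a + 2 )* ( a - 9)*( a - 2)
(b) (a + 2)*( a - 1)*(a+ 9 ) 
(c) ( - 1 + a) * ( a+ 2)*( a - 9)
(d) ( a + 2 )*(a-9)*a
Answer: c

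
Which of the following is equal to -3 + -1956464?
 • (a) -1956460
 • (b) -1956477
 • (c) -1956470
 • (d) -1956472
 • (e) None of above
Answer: e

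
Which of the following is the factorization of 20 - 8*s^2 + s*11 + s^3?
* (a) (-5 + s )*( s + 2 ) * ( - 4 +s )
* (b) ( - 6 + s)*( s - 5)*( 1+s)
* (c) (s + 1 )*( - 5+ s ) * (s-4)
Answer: c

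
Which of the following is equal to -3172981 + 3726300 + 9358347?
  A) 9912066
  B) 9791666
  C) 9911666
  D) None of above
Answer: C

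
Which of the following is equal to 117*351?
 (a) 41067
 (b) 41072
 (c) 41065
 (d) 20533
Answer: a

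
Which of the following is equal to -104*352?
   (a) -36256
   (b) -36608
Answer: b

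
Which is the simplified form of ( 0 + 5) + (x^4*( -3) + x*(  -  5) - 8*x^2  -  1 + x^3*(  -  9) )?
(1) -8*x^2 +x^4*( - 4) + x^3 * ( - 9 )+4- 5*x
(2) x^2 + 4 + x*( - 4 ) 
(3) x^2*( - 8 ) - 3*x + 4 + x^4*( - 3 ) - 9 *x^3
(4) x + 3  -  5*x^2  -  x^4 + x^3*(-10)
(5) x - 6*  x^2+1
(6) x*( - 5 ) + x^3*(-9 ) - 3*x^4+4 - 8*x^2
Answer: 6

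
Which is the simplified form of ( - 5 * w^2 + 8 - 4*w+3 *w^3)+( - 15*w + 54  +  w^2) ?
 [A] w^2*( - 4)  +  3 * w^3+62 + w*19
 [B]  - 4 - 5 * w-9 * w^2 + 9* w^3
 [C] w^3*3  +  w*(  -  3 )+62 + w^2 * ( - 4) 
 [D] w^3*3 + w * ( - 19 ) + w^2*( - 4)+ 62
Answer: D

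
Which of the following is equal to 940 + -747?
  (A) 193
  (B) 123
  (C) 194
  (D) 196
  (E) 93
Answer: A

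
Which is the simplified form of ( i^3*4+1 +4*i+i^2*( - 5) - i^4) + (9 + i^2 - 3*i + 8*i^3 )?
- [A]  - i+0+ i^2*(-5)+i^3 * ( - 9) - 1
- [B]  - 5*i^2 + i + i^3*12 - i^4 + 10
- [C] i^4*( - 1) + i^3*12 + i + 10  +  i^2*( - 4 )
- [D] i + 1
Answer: C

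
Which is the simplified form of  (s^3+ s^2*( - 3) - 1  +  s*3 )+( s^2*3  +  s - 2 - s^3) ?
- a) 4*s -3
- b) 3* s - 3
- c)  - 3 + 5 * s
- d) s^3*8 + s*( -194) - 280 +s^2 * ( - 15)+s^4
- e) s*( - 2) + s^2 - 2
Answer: a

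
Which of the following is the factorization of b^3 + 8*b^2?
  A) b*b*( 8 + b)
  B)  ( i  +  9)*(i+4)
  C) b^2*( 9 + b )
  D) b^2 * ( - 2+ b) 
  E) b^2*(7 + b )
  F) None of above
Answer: A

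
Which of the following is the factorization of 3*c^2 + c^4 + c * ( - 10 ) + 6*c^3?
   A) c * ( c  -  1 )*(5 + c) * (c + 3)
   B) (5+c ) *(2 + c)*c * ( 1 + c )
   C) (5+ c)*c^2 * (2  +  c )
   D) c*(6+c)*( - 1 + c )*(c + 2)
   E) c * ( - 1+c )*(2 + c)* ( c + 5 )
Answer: E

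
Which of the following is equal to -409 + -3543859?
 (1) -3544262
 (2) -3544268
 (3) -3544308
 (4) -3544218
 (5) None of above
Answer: 2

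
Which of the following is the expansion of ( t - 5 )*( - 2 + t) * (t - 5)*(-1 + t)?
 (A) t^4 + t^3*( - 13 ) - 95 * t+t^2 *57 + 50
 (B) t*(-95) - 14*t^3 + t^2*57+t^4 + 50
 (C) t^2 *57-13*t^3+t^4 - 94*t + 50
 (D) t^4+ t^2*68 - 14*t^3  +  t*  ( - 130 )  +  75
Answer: A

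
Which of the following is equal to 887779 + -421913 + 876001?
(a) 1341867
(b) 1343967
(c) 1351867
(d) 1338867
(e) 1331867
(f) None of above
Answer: a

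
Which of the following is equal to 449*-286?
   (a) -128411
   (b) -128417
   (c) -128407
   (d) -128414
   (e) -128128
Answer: d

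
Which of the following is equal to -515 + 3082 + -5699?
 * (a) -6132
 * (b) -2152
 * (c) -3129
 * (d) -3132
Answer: d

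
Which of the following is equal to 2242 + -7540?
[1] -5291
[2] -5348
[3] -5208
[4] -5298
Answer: 4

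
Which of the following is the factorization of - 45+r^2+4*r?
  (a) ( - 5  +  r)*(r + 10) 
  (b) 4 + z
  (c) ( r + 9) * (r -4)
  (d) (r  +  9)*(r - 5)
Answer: d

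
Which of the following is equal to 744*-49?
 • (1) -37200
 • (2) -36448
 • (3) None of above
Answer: 3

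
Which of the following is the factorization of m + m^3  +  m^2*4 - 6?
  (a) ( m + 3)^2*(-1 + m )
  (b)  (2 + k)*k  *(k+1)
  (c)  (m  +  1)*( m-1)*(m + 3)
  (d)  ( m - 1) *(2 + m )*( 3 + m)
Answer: d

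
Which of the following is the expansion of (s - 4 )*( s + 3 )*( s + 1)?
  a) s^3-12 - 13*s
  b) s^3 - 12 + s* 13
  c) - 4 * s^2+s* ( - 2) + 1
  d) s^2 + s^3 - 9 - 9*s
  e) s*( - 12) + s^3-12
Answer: a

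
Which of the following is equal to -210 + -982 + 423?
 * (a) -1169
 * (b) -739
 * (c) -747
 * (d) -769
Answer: d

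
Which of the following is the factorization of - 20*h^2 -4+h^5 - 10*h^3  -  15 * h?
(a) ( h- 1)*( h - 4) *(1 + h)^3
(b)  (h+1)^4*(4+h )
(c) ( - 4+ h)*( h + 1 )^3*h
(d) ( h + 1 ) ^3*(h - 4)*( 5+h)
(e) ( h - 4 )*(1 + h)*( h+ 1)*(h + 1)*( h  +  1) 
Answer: e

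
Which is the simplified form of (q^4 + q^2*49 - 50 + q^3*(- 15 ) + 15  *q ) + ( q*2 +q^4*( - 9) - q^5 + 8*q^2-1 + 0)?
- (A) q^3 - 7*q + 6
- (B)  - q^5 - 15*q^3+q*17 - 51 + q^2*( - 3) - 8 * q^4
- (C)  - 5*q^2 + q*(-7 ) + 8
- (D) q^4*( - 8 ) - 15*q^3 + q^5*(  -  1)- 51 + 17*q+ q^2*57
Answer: D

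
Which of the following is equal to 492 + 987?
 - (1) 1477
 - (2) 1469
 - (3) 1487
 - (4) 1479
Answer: 4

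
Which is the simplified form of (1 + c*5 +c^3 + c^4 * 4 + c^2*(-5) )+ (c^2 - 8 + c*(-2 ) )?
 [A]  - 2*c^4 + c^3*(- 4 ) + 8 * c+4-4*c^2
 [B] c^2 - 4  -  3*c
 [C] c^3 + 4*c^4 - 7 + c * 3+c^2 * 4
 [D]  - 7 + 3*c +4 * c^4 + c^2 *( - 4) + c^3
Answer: D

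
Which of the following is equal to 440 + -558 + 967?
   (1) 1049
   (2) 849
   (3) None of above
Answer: 2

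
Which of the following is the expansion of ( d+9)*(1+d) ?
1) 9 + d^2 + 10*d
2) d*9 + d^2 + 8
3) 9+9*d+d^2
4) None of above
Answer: 1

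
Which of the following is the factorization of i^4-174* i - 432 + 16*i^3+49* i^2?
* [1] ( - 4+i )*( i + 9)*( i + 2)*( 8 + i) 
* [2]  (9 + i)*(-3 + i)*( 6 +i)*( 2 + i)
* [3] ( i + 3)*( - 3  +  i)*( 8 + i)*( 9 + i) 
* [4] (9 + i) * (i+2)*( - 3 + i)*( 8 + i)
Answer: 4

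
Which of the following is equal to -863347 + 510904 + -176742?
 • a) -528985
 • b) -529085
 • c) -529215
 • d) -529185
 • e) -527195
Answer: d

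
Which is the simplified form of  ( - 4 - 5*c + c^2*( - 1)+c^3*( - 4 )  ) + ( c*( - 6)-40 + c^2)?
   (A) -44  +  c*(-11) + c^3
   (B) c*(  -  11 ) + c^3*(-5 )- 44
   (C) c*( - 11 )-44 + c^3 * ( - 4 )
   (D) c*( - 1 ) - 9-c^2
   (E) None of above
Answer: C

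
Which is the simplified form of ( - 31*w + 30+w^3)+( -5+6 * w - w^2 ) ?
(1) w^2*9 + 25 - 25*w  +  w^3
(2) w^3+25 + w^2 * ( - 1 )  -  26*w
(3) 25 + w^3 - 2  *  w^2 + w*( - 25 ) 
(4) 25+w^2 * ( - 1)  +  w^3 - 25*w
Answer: 4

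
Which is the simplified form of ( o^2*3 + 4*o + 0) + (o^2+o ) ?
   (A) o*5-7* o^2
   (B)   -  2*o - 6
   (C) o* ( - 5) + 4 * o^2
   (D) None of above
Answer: D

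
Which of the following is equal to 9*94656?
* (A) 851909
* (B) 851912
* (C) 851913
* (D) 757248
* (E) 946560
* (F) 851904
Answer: F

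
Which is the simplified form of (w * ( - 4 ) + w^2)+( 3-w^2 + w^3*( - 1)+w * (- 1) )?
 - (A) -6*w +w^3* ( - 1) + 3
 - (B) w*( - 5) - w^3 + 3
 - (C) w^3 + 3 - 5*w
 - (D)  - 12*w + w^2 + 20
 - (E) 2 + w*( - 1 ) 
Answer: B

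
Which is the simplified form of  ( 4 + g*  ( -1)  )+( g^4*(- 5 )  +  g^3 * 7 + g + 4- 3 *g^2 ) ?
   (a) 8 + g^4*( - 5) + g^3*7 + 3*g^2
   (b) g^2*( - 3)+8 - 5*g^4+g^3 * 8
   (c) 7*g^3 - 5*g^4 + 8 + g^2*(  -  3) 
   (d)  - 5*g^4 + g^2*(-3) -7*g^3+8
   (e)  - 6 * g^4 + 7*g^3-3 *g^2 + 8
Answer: c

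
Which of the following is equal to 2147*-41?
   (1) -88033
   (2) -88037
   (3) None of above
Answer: 3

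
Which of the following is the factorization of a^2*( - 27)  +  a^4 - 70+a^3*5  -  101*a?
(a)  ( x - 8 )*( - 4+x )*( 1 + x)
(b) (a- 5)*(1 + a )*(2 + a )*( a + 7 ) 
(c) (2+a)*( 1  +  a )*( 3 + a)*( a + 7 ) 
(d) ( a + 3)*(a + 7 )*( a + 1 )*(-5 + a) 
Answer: b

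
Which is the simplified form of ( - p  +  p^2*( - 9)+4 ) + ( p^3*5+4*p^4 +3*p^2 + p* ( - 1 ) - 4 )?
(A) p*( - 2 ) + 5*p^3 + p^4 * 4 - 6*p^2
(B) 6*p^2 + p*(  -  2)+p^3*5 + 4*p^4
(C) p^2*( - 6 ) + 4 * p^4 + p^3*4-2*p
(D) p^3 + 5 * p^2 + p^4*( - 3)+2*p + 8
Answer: A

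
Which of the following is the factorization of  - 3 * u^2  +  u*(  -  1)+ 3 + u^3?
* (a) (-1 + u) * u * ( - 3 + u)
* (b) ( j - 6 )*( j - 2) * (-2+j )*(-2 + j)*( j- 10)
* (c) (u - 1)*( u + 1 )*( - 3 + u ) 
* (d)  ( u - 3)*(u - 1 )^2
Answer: c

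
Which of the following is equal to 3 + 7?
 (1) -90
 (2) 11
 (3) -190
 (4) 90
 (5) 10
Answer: 5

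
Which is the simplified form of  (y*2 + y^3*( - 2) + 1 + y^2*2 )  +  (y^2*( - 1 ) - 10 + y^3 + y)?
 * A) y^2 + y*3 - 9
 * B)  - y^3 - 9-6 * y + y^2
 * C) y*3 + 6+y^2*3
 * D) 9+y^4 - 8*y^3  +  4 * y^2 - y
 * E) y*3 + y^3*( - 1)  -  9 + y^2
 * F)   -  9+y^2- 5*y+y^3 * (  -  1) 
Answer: E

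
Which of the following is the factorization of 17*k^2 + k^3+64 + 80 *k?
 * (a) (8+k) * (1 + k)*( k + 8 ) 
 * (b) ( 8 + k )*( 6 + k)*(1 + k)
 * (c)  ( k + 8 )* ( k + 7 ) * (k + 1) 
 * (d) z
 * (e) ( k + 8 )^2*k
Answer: a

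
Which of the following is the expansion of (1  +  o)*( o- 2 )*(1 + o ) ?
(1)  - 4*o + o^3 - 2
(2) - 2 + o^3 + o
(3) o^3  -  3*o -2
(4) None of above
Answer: 3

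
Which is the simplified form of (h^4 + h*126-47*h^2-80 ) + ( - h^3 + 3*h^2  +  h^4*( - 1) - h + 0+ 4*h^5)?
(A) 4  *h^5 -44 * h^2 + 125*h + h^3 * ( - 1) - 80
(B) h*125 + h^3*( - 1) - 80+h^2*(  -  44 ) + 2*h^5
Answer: A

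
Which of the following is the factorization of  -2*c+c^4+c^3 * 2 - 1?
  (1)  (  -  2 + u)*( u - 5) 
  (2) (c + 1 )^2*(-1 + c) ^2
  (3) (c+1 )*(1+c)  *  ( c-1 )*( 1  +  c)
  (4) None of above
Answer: 3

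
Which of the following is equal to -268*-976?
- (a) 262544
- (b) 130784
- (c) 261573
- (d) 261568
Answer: d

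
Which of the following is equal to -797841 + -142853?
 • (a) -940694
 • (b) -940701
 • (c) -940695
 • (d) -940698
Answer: a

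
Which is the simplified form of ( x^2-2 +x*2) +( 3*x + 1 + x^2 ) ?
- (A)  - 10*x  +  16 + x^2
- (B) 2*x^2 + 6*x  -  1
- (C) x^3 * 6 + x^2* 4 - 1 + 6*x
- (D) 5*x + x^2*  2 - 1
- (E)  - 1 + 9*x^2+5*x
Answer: D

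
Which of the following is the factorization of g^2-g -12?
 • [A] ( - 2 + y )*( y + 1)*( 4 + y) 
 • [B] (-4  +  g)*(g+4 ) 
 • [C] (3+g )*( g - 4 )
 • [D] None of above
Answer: C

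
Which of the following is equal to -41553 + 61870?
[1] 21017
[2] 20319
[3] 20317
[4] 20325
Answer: 3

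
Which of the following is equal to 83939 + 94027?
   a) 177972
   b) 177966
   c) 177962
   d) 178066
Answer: b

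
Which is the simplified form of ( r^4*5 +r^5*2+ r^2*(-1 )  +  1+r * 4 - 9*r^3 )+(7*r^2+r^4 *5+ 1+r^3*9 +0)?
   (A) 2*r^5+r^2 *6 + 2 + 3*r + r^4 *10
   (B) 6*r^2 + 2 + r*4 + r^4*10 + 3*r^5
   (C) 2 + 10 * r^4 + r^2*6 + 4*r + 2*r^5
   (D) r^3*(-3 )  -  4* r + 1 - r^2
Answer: C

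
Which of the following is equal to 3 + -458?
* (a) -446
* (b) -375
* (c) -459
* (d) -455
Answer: d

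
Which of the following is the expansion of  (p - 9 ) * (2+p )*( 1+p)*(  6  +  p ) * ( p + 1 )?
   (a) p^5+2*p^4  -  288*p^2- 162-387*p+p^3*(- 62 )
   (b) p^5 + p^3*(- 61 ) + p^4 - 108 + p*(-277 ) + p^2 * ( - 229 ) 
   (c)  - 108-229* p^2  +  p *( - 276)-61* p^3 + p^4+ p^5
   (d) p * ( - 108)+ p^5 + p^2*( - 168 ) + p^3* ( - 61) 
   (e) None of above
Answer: c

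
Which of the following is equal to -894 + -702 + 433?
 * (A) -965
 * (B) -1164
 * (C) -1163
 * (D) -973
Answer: C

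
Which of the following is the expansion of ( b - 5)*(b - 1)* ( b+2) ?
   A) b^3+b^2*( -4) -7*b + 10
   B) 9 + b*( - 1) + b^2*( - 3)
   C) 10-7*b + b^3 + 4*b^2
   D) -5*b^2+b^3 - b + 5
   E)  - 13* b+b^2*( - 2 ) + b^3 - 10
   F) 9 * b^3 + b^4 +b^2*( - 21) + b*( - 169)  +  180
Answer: A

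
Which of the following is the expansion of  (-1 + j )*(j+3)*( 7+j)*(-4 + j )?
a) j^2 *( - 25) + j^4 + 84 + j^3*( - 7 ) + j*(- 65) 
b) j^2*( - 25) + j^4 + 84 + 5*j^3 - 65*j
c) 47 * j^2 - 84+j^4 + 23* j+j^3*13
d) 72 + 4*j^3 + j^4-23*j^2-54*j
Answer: b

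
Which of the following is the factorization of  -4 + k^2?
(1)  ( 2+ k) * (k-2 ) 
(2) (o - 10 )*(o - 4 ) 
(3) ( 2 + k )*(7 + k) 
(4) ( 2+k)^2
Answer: 1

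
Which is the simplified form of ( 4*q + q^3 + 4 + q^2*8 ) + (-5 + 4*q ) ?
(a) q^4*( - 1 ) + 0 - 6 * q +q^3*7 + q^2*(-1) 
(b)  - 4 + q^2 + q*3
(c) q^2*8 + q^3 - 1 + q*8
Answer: c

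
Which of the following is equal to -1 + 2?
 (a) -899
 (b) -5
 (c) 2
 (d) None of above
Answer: d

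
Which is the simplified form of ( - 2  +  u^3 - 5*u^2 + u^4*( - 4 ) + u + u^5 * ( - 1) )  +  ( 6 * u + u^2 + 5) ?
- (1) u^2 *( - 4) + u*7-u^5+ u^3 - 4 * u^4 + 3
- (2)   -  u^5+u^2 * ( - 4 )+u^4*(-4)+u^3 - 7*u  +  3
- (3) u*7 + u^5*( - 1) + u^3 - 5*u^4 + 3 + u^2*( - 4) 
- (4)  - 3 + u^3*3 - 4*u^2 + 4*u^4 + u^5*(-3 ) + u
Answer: 1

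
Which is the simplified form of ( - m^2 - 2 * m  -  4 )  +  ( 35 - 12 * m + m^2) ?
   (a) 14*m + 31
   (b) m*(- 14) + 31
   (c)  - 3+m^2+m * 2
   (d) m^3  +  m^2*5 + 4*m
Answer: b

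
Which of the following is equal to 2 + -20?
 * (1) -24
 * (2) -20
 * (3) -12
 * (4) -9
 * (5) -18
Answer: 5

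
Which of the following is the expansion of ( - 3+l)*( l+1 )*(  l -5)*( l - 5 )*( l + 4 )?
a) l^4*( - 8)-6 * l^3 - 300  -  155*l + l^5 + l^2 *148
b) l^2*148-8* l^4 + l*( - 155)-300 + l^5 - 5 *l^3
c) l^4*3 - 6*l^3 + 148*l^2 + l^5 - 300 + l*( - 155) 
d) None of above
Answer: a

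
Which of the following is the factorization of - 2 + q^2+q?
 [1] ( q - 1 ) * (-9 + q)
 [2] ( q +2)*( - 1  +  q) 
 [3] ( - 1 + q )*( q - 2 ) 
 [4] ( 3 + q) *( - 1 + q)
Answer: 2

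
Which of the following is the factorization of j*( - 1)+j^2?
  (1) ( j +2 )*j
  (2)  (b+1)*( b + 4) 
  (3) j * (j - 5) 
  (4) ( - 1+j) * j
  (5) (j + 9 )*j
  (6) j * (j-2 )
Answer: 4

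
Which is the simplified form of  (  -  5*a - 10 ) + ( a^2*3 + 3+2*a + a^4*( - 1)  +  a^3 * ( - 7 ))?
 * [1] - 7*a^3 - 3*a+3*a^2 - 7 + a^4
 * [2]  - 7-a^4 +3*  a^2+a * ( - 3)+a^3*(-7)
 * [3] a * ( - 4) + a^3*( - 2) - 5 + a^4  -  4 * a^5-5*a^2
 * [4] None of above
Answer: 2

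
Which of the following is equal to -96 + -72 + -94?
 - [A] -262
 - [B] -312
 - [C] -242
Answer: A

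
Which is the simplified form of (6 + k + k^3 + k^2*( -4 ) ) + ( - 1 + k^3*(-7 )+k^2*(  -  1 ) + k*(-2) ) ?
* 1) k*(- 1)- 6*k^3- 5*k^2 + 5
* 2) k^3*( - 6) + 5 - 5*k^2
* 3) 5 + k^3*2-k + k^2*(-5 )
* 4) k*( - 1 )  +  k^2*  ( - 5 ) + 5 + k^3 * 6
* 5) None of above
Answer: 1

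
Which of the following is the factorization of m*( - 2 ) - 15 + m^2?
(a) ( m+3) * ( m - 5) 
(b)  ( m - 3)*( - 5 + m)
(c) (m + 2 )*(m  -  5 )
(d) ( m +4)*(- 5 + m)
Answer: a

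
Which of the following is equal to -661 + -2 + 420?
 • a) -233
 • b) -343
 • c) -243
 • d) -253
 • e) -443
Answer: c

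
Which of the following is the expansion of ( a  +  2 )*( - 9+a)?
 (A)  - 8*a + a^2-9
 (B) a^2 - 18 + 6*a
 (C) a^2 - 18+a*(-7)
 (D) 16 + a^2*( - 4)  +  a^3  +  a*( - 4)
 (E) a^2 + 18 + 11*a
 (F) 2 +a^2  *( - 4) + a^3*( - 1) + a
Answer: C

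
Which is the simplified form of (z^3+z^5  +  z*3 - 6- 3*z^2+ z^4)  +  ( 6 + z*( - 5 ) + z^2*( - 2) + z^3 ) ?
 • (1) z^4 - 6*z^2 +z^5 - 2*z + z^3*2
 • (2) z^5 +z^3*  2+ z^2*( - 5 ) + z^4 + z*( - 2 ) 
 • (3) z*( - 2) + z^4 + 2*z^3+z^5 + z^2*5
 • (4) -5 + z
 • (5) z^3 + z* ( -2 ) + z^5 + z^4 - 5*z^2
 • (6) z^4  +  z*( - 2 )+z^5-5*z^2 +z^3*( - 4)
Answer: 2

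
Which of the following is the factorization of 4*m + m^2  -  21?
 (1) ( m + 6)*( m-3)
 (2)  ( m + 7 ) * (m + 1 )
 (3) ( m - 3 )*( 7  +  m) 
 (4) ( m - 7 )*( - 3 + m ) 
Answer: 3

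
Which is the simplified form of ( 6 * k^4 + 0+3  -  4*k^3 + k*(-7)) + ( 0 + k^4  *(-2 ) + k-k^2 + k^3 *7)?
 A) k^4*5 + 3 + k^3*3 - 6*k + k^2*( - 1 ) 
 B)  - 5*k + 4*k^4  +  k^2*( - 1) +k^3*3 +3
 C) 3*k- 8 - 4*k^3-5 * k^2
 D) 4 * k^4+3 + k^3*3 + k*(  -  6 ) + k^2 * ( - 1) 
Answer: D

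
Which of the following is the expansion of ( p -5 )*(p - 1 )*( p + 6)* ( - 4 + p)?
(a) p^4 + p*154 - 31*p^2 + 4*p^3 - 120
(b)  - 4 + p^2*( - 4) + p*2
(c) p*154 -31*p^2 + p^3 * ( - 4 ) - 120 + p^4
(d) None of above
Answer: c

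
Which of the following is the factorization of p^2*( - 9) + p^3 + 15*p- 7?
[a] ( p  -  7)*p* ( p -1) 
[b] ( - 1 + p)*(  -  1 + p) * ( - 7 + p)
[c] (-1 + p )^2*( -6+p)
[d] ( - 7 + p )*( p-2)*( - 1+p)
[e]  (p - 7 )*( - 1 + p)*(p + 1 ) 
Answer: b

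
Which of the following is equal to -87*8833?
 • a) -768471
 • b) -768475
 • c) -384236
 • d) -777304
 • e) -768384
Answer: a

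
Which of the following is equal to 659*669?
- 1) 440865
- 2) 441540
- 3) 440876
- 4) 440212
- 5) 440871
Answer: 5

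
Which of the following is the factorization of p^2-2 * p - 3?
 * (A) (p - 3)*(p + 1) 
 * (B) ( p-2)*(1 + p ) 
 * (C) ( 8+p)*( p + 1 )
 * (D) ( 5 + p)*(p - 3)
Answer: A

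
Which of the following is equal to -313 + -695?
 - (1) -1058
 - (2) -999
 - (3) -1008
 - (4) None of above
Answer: 3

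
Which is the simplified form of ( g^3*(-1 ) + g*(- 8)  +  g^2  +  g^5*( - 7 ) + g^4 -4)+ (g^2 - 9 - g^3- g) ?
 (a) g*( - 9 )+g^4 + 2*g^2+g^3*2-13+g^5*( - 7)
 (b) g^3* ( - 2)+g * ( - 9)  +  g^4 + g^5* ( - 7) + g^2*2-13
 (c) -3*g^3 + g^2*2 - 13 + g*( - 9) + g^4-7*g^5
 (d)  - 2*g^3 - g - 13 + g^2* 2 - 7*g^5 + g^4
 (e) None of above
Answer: b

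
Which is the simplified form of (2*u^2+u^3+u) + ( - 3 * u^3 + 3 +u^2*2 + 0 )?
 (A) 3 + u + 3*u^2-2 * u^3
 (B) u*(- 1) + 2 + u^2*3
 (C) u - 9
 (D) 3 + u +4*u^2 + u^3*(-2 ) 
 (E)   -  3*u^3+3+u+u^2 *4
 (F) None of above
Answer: D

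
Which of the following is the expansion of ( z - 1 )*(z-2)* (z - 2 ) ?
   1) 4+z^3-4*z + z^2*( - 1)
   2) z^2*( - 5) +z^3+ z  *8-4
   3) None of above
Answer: 2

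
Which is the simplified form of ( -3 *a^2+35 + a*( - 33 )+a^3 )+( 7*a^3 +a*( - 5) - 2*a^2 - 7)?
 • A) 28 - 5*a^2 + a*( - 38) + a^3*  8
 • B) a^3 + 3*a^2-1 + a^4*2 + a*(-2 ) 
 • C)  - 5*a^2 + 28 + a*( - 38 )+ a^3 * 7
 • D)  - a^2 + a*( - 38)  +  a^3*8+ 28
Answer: A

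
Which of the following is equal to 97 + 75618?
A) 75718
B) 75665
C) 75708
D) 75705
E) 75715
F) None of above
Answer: E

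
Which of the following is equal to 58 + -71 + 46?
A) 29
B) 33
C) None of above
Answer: B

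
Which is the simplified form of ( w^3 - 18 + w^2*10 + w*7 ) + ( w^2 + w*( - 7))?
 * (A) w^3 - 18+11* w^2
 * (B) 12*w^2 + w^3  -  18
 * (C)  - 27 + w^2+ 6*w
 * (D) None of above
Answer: A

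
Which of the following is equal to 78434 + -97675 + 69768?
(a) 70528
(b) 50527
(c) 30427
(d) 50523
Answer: b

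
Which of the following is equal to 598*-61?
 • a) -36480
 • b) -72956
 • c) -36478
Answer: c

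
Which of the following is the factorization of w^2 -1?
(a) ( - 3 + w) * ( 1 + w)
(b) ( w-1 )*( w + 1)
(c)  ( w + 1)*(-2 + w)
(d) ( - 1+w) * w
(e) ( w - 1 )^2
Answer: b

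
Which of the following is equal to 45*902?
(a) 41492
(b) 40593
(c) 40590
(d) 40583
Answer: c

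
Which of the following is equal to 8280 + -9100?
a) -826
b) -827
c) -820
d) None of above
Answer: c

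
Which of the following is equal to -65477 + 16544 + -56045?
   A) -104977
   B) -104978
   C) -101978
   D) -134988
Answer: B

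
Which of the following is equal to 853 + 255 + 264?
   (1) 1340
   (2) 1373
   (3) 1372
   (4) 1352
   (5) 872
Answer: 3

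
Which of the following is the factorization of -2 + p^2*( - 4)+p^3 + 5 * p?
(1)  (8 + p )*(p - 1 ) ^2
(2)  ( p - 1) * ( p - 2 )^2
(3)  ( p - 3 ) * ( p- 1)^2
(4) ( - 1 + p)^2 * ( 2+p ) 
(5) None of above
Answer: 5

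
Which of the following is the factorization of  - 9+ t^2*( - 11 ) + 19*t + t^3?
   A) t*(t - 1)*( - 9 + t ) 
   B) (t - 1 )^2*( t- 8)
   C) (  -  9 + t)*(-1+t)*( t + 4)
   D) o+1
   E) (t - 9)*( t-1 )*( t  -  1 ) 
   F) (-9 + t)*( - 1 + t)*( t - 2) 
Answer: E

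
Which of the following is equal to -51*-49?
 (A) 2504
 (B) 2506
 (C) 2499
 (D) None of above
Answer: C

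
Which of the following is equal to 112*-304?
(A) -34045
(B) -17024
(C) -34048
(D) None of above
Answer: C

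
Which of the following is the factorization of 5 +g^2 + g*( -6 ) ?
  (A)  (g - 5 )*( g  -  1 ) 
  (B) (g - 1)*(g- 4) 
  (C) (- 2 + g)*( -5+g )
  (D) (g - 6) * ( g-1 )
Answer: A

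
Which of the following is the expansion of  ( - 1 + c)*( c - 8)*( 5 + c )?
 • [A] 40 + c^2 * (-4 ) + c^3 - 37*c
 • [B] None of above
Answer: A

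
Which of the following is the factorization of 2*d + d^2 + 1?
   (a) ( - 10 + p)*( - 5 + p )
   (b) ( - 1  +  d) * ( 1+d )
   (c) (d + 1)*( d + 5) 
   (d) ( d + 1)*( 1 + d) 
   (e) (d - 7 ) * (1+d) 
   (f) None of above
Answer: d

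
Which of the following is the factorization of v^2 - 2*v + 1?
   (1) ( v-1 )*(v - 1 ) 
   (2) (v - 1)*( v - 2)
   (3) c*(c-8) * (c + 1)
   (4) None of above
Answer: 1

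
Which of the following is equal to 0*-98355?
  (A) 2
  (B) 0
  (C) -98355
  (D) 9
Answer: B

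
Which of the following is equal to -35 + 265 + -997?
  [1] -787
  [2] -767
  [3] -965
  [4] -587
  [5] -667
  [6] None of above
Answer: 2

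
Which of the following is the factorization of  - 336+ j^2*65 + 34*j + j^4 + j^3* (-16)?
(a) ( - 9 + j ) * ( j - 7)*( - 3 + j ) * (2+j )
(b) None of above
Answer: b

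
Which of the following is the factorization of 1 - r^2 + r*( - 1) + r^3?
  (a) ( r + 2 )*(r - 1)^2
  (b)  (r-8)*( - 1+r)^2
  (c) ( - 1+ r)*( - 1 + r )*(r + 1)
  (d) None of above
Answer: c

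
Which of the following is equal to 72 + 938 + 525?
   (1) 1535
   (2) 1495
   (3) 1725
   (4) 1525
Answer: 1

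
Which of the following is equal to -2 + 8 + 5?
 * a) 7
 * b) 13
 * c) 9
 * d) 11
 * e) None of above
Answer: d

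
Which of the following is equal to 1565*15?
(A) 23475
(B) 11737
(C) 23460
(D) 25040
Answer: A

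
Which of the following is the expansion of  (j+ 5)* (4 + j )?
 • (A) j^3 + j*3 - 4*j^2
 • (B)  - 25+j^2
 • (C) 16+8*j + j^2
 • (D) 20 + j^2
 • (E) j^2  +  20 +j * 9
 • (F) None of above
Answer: E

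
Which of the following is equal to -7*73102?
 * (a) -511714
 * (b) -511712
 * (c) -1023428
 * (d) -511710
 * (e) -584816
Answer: a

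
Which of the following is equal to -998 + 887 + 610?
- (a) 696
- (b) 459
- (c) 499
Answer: c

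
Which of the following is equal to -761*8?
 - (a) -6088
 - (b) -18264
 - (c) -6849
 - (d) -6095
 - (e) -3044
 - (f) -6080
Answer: a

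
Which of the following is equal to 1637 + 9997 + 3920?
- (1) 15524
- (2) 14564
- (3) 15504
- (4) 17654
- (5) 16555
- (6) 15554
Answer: 6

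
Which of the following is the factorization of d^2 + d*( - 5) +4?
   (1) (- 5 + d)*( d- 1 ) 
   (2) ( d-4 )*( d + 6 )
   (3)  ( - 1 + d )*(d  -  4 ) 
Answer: 3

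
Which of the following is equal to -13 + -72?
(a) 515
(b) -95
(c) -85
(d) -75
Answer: c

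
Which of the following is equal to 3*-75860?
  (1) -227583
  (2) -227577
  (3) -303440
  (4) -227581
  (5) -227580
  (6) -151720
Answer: 5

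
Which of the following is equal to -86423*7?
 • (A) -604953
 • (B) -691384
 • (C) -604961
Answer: C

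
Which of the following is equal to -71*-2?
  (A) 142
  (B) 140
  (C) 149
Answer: A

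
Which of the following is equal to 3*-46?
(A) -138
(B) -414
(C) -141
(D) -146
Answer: A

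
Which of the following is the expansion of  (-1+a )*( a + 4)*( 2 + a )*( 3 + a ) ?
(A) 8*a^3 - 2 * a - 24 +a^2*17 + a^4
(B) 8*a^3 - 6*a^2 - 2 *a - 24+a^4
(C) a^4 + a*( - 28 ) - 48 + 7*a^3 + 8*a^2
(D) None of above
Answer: A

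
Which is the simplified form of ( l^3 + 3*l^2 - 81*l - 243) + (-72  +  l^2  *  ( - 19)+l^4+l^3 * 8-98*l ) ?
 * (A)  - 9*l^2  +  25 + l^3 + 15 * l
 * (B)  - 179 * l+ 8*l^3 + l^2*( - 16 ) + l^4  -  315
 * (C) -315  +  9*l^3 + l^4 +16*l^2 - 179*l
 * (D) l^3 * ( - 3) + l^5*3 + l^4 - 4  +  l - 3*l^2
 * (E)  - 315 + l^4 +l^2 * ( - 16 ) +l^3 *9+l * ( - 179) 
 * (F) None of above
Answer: E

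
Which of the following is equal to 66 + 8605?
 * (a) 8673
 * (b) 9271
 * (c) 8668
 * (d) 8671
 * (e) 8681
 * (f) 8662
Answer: d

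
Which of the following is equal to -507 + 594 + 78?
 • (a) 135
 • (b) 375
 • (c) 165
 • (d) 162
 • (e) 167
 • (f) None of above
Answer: c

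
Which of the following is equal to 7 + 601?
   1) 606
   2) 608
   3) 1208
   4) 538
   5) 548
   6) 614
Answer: 2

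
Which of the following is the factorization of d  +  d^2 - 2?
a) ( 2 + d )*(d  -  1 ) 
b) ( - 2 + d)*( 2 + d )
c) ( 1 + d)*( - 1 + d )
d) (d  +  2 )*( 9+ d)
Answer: a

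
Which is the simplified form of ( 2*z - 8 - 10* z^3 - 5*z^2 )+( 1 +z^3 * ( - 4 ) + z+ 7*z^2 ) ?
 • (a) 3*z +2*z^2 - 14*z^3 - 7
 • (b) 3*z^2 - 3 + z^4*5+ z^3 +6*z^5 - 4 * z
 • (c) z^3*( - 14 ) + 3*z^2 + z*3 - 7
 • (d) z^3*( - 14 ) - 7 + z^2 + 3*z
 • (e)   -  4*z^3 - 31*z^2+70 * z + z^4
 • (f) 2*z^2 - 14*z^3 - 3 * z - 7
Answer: a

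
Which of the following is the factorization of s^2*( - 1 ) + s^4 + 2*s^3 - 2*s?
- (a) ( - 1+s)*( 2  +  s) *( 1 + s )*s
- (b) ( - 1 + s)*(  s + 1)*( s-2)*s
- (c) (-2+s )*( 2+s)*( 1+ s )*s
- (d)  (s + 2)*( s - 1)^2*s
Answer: a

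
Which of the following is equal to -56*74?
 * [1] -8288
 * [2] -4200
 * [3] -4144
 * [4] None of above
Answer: 3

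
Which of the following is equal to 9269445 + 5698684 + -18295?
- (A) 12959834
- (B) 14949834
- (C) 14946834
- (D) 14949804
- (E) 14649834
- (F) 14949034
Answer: B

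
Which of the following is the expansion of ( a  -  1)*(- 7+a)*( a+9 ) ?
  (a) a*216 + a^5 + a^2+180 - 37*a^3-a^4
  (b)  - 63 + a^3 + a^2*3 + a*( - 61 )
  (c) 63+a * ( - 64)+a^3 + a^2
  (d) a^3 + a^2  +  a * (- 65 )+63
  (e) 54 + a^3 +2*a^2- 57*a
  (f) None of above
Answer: d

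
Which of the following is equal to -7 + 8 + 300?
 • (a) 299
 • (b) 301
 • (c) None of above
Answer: b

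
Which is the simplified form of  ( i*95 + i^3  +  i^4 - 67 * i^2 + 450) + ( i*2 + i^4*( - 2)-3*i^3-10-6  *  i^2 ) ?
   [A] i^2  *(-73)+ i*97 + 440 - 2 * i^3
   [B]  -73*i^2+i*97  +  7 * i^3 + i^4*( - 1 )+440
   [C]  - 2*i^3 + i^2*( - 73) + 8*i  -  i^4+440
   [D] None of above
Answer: D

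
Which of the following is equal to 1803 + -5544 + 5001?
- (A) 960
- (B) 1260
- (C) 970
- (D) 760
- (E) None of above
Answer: B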